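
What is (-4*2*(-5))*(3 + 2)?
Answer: 200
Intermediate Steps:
(-4*2*(-5))*(3 + 2) = -8*(-5)*5 = 40*5 = 200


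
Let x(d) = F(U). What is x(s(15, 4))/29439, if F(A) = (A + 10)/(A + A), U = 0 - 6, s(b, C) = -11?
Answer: -1/88317 ≈ -1.1323e-5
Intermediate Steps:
U = -6
F(A) = (10 + A)/(2*A) (F(A) = (10 + A)/((2*A)) = (10 + A)*(1/(2*A)) = (10 + A)/(2*A))
x(d) = -1/3 (x(d) = (1/2)*(10 - 6)/(-6) = (1/2)*(-1/6)*4 = -1/3)
x(s(15, 4))/29439 = -1/3/29439 = -1/3*1/29439 = -1/88317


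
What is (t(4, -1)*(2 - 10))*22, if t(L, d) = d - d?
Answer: 0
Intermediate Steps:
t(L, d) = 0
(t(4, -1)*(2 - 10))*22 = (0*(2 - 10))*22 = (0*(-8))*22 = 0*22 = 0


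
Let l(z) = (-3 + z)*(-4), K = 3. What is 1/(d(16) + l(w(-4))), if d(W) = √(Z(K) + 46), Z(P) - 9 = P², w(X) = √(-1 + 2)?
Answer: 1/16 ≈ 0.062500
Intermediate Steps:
w(X) = 1 (w(X) = √1 = 1)
Z(P) = 9 + P²
d(W) = 8 (d(W) = √((9 + 3²) + 46) = √((9 + 9) + 46) = √(18 + 46) = √64 = 8)
l(z) = 12 - 4*z
1/(d(16) + l(w(-4))) = 1/(8 + (12 - 4*1)) = 1/(8 + (12 - 4)) = 1/(8 + 8) = 1/16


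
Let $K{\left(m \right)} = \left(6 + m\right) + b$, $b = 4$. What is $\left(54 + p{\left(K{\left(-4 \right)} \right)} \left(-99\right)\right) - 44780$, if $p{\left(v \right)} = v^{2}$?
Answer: $-48290$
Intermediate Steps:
$K{\left(m \right)} = 10 + m$ ($K{\left(m \right)} = \left(6 + m\right) + 4 = 10 + m$)
$\left(54 + p{\left(K{\left(-4 \right)} \right)} \left(-99\right)\right) - 44780 = \left(54 + \left(10 - 4\right)^{2} \left(-99\right)\right) - 44780 = \left(54 + 6^{2} \left(-99\right)\right) - 44780 = \left(54 + 36 \left(-99\right)\right) - 44780 = \left(54 - 3564\right) - 44780 = -3510 - 44780 = -48290$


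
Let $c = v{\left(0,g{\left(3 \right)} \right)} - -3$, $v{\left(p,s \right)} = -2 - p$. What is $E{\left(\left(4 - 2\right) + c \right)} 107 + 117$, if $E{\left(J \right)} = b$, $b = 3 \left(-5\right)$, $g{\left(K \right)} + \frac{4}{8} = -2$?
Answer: $-1488$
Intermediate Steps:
$g{\left(K \right)} = - \frac{5}{2}$ ($g{\left(K \right)} = - \frac{1}{2} - 2 = - \frac{5}{2}$)
$c = 1$ ($c = \left(-2 - 0\right) - -3 = \left(-2 + 0\right) + 3 = -2 + 3 = 1$)
$b = -15$
$E{\left(J \right)} = -15$
$E{\left(\left(4 - 2\right) + c \right)} 107 + 117 = \left(-15\right) 107 + 117 = -1605 + 117 = -1488$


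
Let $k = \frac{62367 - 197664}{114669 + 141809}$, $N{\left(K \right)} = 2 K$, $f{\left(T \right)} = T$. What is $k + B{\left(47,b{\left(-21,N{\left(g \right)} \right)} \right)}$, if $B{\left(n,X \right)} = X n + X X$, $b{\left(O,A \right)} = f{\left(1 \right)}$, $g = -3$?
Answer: $\frac{12175647}{256478} \approx 47.472$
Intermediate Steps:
$b{\left(O,A \right)} = 1$
$B{\left(n,X \right)} = X^{2} + X n$ ($B{\left(n,X \right)} = X n + X^{2} = X^{2} + X n$)
$k = - \frac{135297}{256478} \approx -0.52752$
$k + B{\left(47,b{\left(-21,N{\left(g \right)} \right)} \right)} = - \frac{135297}{256478} + 1 \left(1 + 47\right) = - \frac{135297}{256478} + 1 \cdot 48 = - \frac{135297}{256478} + 48 = \frac{12175647}{256478}$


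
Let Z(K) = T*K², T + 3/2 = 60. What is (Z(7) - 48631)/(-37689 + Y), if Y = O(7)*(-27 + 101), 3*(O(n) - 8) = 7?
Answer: 274587/221546 ≈ 1.2394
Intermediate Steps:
T = 117/2 (T = -3/2 + 60 = 117/2 ≈ 58.500)
O(n) = 31/3 (O(n) = 8 + (⅓)*7 = 8 + 7/3 = 31/3)
Z(K) = 117*K²/2
Y = 2294/3 (Y = 31*(-27 + 101)/3 = (31/3)*74 = 2294/3 ≈ 764.67)
(Z(7) - 48631)/(-37689 + Y) = ((117/2)*7² - 48631)/(-37689 + 2294/3) = ((117/2)*49 - 48631)/(-110773/3) = (5733/2 - 48631)*(-3/110773) = -91529/2*(-3/110773) = 274587/221546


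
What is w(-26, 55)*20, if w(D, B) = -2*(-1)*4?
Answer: 160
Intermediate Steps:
w(D, B) = 8 (w(D, B) = 2*4 = 8)
w(-26, 55)*20 = 8*20 = 160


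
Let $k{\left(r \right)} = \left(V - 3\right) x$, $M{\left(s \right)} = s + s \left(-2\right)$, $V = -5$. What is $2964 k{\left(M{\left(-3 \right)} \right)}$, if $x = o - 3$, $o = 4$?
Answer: $-23712$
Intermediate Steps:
$x = 1$ ($x = 4 - 3 = 1$)
$M{\left(s \right)} = - s$ ($M{\left(s \right)} = s - 2 s = - s$)
$k{\left(r \right)} = -8$ ($k{\left(r \right)} = \left(-5 - 3\right) 1 = \left(-8\right) 1 = -8$)
$2964 k{\left(M{\left(-3 \right)} \right)} = 2964 \left(-8\right) = -23712$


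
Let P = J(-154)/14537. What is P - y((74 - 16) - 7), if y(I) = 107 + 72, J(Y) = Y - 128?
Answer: -2602405/14537 ≈ -179.02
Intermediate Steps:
J(Y) = -128 + Y
y(I) = 179
P = -282/14537 (P = (-128 - 154)/14537 = -282*1/14537 = -282/14537 ≈ -0.019399)
P - y((74 - 16) - 7) = -282/14537 - 1*179 = -282/14537 - 179 = -2602405/14537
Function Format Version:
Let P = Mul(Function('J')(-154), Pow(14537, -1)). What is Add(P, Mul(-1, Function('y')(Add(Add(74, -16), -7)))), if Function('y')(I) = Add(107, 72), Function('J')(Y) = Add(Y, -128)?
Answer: Rational(-2602405, 14537) ≈ -179.02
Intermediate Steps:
Function('J')(Y) = Add(-128, Y)
Function('y')(I) = 179
P = Rational(-282, 14537) (P = Mul(Add(-128, -154), Pow(14537, -1)) = Mul(-282, Rational(1, 14537)) = Rational(-282, 14537) ≈ -0.019399)
Add(P, Mul(-1, Function('y')(Add(Add(74, -16), -7)))) = Add(Rational(-282, 14537), Mul(-1, 179)) = Add(Rational(-282, 14537), -179) = Rational(-2602405, 14537)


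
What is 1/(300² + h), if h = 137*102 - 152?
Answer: 1/103822 ≈ 9.6319e-6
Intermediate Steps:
h = 13822 (h = 13974 - 152 = 13822)
1/(300² + h) = 1/(300² + 13822) = 1/(90000 + 13822) = 1/103822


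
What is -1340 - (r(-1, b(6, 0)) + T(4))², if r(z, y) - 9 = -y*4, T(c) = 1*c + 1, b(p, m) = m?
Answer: -1536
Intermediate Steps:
T(c) = 1 + c (T(c) = c + 1 = 1 + c)
r(z, y) = 9 - 4*y (r(z, y) = 9 - y*4 = 9 - 4*y)
-1340 - (r(-1, b(6, 0)) + T(4))² = -1340 - ((9 - 4*0) + (1 + 4))² = -1340 - ((9 + 0) + 5)² = -1340 - (9 + 5)² = -1340 - 1*14² = -1340 - 1*196 = -1340 - 196 = -1536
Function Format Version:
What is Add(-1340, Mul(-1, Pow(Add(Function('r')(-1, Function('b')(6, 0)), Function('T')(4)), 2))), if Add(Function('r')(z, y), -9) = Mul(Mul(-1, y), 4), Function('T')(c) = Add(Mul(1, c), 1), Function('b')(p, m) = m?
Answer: -1536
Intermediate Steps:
Function('T')(c) = Add(1, c) (Function('T')(c) = Add(c, 1) = Add(1, c))
Function('r')(z, y) = Add(9, Mul(-4, y)) (Function('r')(z, y) = Add(9, Mul(Mul(-1, y), 4)) = Add(9, Mul(-4, y)))
Add(-1340, Mul(-1, Pow(Add(Function('r')(-1, Function('b')(6, 0)), Function('T')(4)), 2))) = Add(-1340, Mul(-1, Pow(Add(Add(9, Mul(-4, 0)), Add(1, 4)), 2))) = Add(-1340, Mul(-1, Pow(Add(Add(9, 0), 5), 2))) = Add(-1340, Mul(-1, Pow(Add(9, 5), 2))) = Add(-1340, Mul(-1, Pow(14, 2))) = Add(-1340, Mul(-1, 196)) = Add(-1340, -196) = -1536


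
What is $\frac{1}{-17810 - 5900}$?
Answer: $- \frac{1}{23710} \approx -4.2176 \cdot 10^{-5}$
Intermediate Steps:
$\frac{1}{-17810 - 5900} = \frac{1}{-23710} = - \frac{1}{23710}$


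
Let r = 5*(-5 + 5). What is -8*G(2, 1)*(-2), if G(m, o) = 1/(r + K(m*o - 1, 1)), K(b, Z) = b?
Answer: 16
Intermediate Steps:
r = 0 (r = 5*0 = 0)
G(m, o) = 1/(-1 + m*o) (G(m, o) = 1/(0 + (m*o - 1)) = 1/(0 + (-1 + m*o)) = 1/(-1 + m*o))
-8*G(2, 1)*(-2) = -8/(-1 + 2*1)*(-2) = -8/(-1 + 2)*(-2) = -8/1*(-2) = -8*1*(-2) = -8*(-2) = 16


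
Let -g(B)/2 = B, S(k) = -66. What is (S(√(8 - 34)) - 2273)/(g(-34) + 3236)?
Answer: -2339/3304 ≈ -0.70793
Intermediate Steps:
g(B) = -2*B
(S(√(8 - 34)) - 2273)/(g(-34) + 3236) = (-66 - 2273)/(-2*(-34) + 3236) = -2339/(68 + 3236) = -2339/3304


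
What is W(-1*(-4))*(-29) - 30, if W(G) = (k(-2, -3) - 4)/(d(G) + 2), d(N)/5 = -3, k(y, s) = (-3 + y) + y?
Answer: -709/13 ≈ -54.538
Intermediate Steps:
k(y, s) = -3 + 2*y
d(N) = -15 (d(N) = 5*(-3) = -15)
W(G) = 11/13 (W(G) = ((-3 + 2*(-2)) - 4)/(-15 + 2) = ((-3 - 4) - 4)/(-13) = (-7 - 4)*(-1/13) = -11*(-1/13) = 11/13)
W(-1*(-4))*(-29) - 30 = (11/13)*(-29) - 30 = -319/13 - 30 = -709/13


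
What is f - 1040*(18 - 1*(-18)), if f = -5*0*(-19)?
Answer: -37440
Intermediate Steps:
f = 0 (f = 0*(-19) = 0)
f - 1040*(18 - 1*(-18)) = 0 - 1040*(18 - 1*(-18)) = 0 - 1040*(18 + 18) = 0 - 1040*36 = 0 - 1*37440 = 0 - 37440 = -37440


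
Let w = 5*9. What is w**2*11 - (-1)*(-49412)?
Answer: -27137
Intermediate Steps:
w = 45
w**2*11 - (-1)*(-49412) = 45**2*11 - (-1)*(-49412) = 2025*11 - 1*49412 = 22275 - 49412 = -27137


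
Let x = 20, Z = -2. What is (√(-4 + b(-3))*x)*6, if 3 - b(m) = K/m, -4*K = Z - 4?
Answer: 60*I*√2 ≈ 84.853*I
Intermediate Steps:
K = 3/2 (K = -(-2 - 4)/4 = -¼*(-6) = 3/2 ≈ 1.5000)
b(m) = 3 - 3/(2*m)
(√(-4 + b(-3))*x)*6 = (√(-4 + (3 - 3/2/(-3)))*20)*6 = (√(-4 + (3 - 3/2*(-⅓)))*20)*6 = (√(-4 + (3 + ½))*20)*6 = (√(-4 + 7/2)*20)*6 = (√(-½)*20)*6 = ((I*√2/2)*20)*6 = (10*I*√2)*6 = 60*I*√2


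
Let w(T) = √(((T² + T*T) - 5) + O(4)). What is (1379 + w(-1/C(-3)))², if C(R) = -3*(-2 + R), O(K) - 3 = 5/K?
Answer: (41370 + I*√667)²/900 ≈ 1.9016e+6 + 2374.3*I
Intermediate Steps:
O(K) = 3 + 5/K
C(R) = 6 - 3*R
w(T) = √(-¾ + 2*T²) (w(T) = √(((T² + T*T) - 5) + (3 + 5/4)) = √(((T² + T²) - 5) + (3 + 5*(¼))) = √((2*T² - 5) + (3 + 5/4)) = √((-5 + 2*T²) + 17/4) = √(-¾ + 2*T²))
(1379 + w(-1/C(-3)))² = (1379 + √(-3 + 8*(-1/(6 - 3*(-3)))²)/2)² = (1379 + √(-3 + 8*(-1/(6 + 9))²)/2)² = (1379 + √(-3 + 8*(-1/15)²)/2)² = (1379 + √(-3 + 8*(1/225))/2)² = (1379 + √(-3 + 8/225)/2)² = (1379 + √(-667/225)/2)² = (1379 + (I*√667/15)/2)² = (1379 + I*√667/30)²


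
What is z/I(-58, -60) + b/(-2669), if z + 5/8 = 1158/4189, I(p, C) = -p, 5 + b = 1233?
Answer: -2418035277/5187724624 ≈ -0.46611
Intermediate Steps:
b = 1228 (b = -5 + 1233 = 1228)
z = -11681/33512 (z = -5/8 + 1158/4189 = -11681/33512 ≈ -0.34856)
z/I(-58, -60) + b/(-2669) = -11681/(33512*((-1*(-58)))) + 1228/(-2669) = -11681/33512/58 + 1228*(-1/2669) = -11681/33512*1/58 - 1228/2669 = -11681/1943696 - 1228/2669 = -2418035277/5187724624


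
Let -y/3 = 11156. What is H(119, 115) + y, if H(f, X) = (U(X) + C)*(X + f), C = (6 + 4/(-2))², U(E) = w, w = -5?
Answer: -30894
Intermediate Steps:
y = -33468 (y = -3*11156 = -33468)
U(E) = -5
C = 16 (C = (6 + 4*(-½))² = (6 - 2)² = 4² = 16)
H(f, X) = 11*X + 11*f (H(f, X) = (-5 + 16)*(X + f) = 11*(X + f) = 11*X + 11*f)
H(119, 115) + y = (11*115 + 11*119) - 33468 = (1265 + 1309) - 33468 = 2574 - 33468 = -30894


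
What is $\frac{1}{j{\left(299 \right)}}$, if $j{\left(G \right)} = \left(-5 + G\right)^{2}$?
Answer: $\frac{1}{86436} \approx 1.1569 \cdot 10^{-5}$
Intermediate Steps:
$\frac{1}{j{\left(299 \right)}} = \frac{1}{\left(-5 + 299\right)^{2}} = \frac{1}{294^{2}} = \frac{1}{86436}$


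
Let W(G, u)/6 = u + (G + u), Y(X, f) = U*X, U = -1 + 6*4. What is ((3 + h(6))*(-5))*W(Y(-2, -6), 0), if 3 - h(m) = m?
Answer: 0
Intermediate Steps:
U = 23 (U = -1 + 24 = 23)
h(m) = 3 - m
Y(X, f) = 23*X
W(G, u) = 6*G + 12*u (W(G, u) = 6*(u + (G + u)) = 6*(G + 2*u) = 6*G + 12*u)
((3 + h(6))*(-5))*W(Y(-2, -6), 0) = ((3 + (3 - 1*6))*(-5))*(6*(23*(-2)) + 12*0) = ((3 + (3 - 6))*(-5))*(6*(-46) + 0) = ((3 - 3)*(-5))*(-276 + 0) = (0*(-5))*(-276) = 0*(-276) = 0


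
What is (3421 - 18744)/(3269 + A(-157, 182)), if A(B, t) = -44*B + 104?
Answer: -15323/10281 ≈ -1.4904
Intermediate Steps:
A(B, t) = 104 - 44*B
(3421 - 18744)/(3269 + A(-157, 182)) = (3421 - 18744)/(3269 + (104 - 44*(-157))) = -15323/(3269 + (104 + 6908)) = -15323/(3269 + 7012) = -15323/10281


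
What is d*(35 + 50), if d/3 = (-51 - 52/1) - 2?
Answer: -26775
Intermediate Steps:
d = -315 (d = 3*((-51 - 52/1) - 2) = 3*((-51 - 52*1) - 2) = 3*((-51 - 52) - 2) = 3*(-103 - 2) = 3*(-105) = -315)
d*(35 + 50) = -315*(35 + 50) = -315*85 = -26775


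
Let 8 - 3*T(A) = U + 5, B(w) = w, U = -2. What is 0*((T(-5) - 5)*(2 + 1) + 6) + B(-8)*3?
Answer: -24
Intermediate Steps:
T(A) = 5/3 (T(A) = 8/3 - (-2 + 5)/3 = 8/3 - 1/3*3 = 8/3 - 1 = 5/3)
0*((T(-5) - 5)*(2 + 1) + 6) + B(-8)*3 = 0*((5/3 - 5)*(2 + 1) + 6) - 8*3 = 0*(-10/3*3 + 6) - 24 = 0*(-10 + 6) - 24 = 0*(-4) - 24 = 0 - 24 = -24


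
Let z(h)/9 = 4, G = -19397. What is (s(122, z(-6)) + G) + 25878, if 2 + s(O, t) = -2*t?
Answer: 6407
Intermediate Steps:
z(h) = 36 (z(h) = 9*4 = 36)
s(O, t) = -2 - 2*t
(s(122, z(-6)) + G) + 25878 = ((-2 - 2*36) - 19397) + 25878 = ((-2 - 72) - 19397) + 25878 = (-74 - 19397) + 25878 = -19471 + 25878 = 6407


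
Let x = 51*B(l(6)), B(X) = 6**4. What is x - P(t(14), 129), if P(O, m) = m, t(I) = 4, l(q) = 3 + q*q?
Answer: 65967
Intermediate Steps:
l(q) = 3 + q**2
B(X) = 1296
x = 66096 (x = 51*1296 = 66096)
x - P(t(14), 129) = 66096 - 1*129 = 66096 - 129 = 65967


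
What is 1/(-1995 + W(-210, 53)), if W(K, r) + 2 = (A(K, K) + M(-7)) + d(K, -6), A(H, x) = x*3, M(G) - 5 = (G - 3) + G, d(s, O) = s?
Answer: -1/2849 ≈ -0.00035100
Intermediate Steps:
M(G) = 2 + 2*G (M(G) = 5 + ((G - 3) + G) = 5 + ((-3 + G) + G) = 5 + (-3 + 2*G) = 2 + 2*G)
A(H, x) = 3*x
W(K, r) = -14 + 4*K (W(K, r) = -2 + ((3*K + (2 + 2*(-7))) + K) = -2 + ((3*K + (2 - 14)) + K) = -2 + ((3*K - 12) + K) = -2 + ((-12 + 3*K) + K) = -2 + (-12 + 4*K) = -14 + 4*K)
1/(-1995 + W(-210, 53)) = 1/(-1995 + (-14 + 4*(-210))) = 1/(-1995 + (-14 - 840)) = 1/(-1995 - 854) = 1/(-2849) = -1/2849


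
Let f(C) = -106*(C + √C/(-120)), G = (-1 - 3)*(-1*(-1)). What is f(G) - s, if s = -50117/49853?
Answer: 21187789/49853 + 53*I/30 ≈ 425.01 + 1.7667*I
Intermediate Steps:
G = -4 (G = -4*1 = -4)
s = -50117/49853 ≈ -1.0053
f(C) = -106*C + 53*√C/60 (f(C) = -106*(C - √C/120) = -106*C + 53*√C/60)
f(G) - s = (-106*(-4) + 53*√(-4)/60) - 1*(-50117/49853) = (424 + 53*(2*I)/60) + 50117/49853 = (424 + 53*I/30) + 50117/49853 = 21187789/49853 + 53*I/30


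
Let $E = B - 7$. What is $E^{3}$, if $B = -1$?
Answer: $-512$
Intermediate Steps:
$E = -8$ ($E = -1 - 7 = -8$)
$E^{3} = \left(-8\right)^{3} = -512$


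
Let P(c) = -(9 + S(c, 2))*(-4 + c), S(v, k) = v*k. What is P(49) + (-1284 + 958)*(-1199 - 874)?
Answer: 670983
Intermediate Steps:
S(v, k) = k*v
P(c) = -(-4 + c)*(9 + 2*c) (P(c) = -(9 + 2*c)*(-4 + c) = -(-4 + c)*(9 + 2*c))
P(49) + (-1284 + 958)*(-1199 - 874) = (36 - 1*49 - 2*49²) + (-1284 + 958)*(-1199 - 874) = (36 - 49 - 2*2401) - 326*(-2073) = (36 - 49 - 4802) + 675798 = -4815 + 675798 = 670983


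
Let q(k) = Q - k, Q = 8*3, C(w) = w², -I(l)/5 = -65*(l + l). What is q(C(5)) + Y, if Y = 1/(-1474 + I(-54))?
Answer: -36575/36574 ≈ -1.0000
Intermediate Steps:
I(l) = 650*l (I(l) = -(-325)*(l + l) = -(-325)*2*l = -(-650)*l = 650*l)
Q = 24
Y = -1/36574 (Y = 1/(-1474 + 650*(-54)) = 1/(-1474 - 35100) = 1/(-36574) = -1/36574 ≈ -2.7342e-5)
q(k) = 24 - k
q(C(5)) + Y = (24 - 1*5²) - 1/36574 = (24 - 1*25) - 1/36574 = (24 - 25) - 1/36574 = -1 - 1/36574 = -36575/36574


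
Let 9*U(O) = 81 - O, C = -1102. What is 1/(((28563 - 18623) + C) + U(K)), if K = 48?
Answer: 3/26525 ≈ 0.00011310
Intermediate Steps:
U(O) = 9 - O/9 (U(O) = (81 - O)/9 = 9 - O/9)
1/(((28563 - 18623) + C) + U(K)) = 1/(((28563 - 18623) - 1102) + (9 - ⅑*48)) = 1/((9940 - 1102) + (9 - 16/3)) = 1/(8838 + 11/3) = 1/(26525/3) = 3/26525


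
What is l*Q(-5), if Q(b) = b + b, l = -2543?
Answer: 25430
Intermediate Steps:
Q(b) = 2*b
l*Q(-5) = -5086*(-5) = -2543*(-10) = 25430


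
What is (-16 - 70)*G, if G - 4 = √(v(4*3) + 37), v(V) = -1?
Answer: -860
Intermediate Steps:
G = 10 (G = 4 + √(-1 + 37) = 4 + √36 = 4 + 6 = 10)
(-16 - 70)*G = (-16 - 70)*10 = -86*10 = -860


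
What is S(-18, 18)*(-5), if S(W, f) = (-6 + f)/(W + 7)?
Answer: 60/11 ≈ 5.4545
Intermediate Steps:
S(W, f) = (-6 + f)/(7 + W)
S(-18, 18)*(-5) = ((-6 + 18)/(7 - 18))*(-5) = (12/(-11))*(-5) = -1/11*12*(-5) = -12/11*(-5) = 60/11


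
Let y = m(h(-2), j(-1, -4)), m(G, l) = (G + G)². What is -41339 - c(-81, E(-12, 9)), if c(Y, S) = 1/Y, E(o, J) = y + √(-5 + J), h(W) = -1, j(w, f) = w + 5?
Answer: -3348458/81 ≈ -41339.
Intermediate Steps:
j(w, f) = 5 + w
m(G, l) = 4*G² (m(G, l) = (2*G)² = 4*G²)
y = 4 (y = 4*(-1)² = 4*1 = 4)
E(o, J) = 4 + √(-5 + J)
-41339 - c(-81, E(-12, 9)) = -41339 - 1/(-81) = -41339 - 1*(-1/81) = -41339 + 1/81 = -3348458/81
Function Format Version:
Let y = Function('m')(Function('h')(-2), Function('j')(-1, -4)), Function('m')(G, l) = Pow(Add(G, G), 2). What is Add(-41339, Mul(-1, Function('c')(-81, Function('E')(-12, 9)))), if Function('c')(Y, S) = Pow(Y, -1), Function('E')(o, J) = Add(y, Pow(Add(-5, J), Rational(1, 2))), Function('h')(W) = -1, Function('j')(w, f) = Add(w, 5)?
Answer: Rational(-3348458, 81) ≈ -41339.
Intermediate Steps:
Function('j')(w, f) = Add(5, w)
Function('m')(G, l) = Mul(4, Pow(G, 2)) (Function('m')(G, l) = Pow(Mul(2, G), 2) = Mul(4, Pow(G, 2)))
y = 4 (y = Mul(4, Pow(-1, 2)) = Mul(4, 1) = 4)
Function('E')(o, J) = Add(4, Pow(Add(-5, J), Rational(1, 2)))
Add(-41339, Mul(-1, Function('c')(-81, Function('E')(-12, 9)))) = Add(-41339, Mul(-1, Pow(-81, -1))) = Add(-41339, Mul(-1, Rational(-1, 81))) = Add(-41339, Rational(1, 81)) = Rational(-3348458, 81)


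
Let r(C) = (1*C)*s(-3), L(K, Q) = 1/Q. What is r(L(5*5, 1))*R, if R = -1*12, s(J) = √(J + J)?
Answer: -12*I*√6 ≈ -29.394*I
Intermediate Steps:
s(J) = √2*√J (s(J) = √(2*J) = √2*√J)
R = -12
r(C) = I*C*√6 (r(C) = (1*C)*(√2*√(-3)) = C*(√2*(I*√3)) = C*(I*√6) = I*C*√6)
r(L(5*5, 1))*R = (I*√6/1)*(-12) = (I*1*√6)*(-12) = (I*√6)*(-12) = -12*I*√6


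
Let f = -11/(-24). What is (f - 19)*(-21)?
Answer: 3115/8 ≈ 389.38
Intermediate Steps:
f = 11/24 (f = -11*(-1/24) = 11/24 ≈ 0.45833)
(f - 19)*(-21) = (11/24 - 19)*(-21) = -445/24*(-21) = 3115/8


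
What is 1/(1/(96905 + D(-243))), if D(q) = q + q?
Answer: 96419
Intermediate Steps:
D(q) = 2*q
1/(1/(96905 + D(-243))) = 1/(1/(96905 + 2*(-243))) = 1/(1/(96905 - 486)) = 1/(1/96419) = 96419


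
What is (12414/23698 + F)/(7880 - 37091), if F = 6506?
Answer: -77095801/346121139 ≈ -0.22274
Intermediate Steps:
(12414/23698 + F)/(7880 - 37091) = (12414/23698 + 6506)/(7880 - 37091) = (12414*(1/23698) + 6506)/(-29211) = (6207/11849 + 6506)*(-1/29211) = (77095801/11849)*(-1/29211) = -77095801/346121139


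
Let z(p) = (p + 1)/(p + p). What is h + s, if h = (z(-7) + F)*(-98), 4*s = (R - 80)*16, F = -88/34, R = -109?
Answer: -9254/17 ≈ -544.35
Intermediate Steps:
z(p) = (1 + p)/(2*p) (z(p) = (1 + p)/((2*p)) = (1 + p)*(1/(2*p)) = (1 + p)/(2*p))
F = -44/17 (F = -88*1/34 = -44/17 ≈ -2.5882)
s = -756 (s = ((-109 - 80)*16)/4 = (-189*16)/4 = (1/4)*(-3024) = -756)
h = 3598/17 (h = ((1/2)*(1 - 7)/(-7) - 44/17)*(-98) = ((1/2)*(-1/7)*(-6) - 44/17)*(-98) = (3/7 - 44/17)*(-98) = -257/119*(-98) = 3598/17 ≈ 211.65)
h + s = 3598/17 - 756 = -9254/17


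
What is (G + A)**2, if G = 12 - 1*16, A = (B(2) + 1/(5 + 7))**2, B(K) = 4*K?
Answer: 78021889/20736 ≈ 3762.6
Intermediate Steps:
A = 9409/144 (A = (4*2 + 1/(5 + 7))**2 = (8 + 1/12)**2 = (97/12)**2 = 9409/144 ≈ 65.340)
G = -4 (G = 12 - 16 = -4)
(G + A)**2 = (-4 + 9409/144)**2 = (8833/144)**2 = 78021889/20736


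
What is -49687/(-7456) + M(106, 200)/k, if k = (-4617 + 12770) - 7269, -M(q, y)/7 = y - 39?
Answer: 8880099/1647776 ≈ 5.3891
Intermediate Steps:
M(q, y) = 273 - 7*y (M(q, y) = -7*(y - 39) = -7*(-39 + y) = 273 - 7*y)
k = 884 (k = 8153 - 7269 = 884)
-49687/(-7456) + M(106, 200)/k = -49687/(-7456) + (273 - 7*200)/884 = -49687*(-1/7456) + (273 - 1400)*(1/884) = 49687/7456 - 1127*1/884 = 49687/7456 - 1127/884 = 8880099/1647776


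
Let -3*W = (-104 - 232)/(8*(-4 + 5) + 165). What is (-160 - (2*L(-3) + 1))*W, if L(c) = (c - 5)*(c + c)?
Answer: -28784/173 ≈ -166.38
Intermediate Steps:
L(c) = 2*c*(-5 + c) (L(c) = (-5 + c)*(2*c) = 2*c*(-5 + c))
W = 112/173 (W = -(-104 - 232)/(3*(8*(-4 + 5) + 165)) = -(-112)/(8*1 + 165) = -(-112)/(8 + 165) = -(-112)/173 = -⅓*(-336/173) = 112/173 ≈ 0.64740)
(-160 - (2*L(-3) + 1))*W = (-160 - (2*(2*(-3)*(-5 - 3)) + 1))*(112/173) = (-160 - (2*(2*(-3)*(-8)) + 1))*(112/173) = (-160 - (2*48 + 1))*(112/173) = (-160 - (96 + 1))*(112/173) = (-160 - 1*97)*(112/173) = (-160 - 97)*(112/173) = -257*112/173 = -28784/173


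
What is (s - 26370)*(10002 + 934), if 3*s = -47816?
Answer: -1388062736/3 ≈ -4.6269e+8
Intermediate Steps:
s = -47816/3 (s = (⅓)*(-47816) = -47816/3 ≈ -15939.)
(s - 26370)*(10002 + 934) = (-47816/3 - 26370)*(10002 + 934) = -126926/3*10936 = -1388062736/3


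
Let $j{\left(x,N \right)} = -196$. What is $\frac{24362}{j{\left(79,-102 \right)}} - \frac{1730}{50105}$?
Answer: $- \frac{122099709}{982058} \approx -124.33$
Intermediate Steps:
$\frac{24362}{j{\left(79,-102 \right)}} - \frac{1730}{50105} = \frac{24362}{-196} - \frac{1730}{50105} = 24362 \left(- \frac{1}{196}\right) - \frac{346}{10021} = - \frac{12181}{98} - \frac{346}{10021} = - \frac{122099709}{982058}$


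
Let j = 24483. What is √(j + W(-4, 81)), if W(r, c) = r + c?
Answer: 4*√1535 ≈ 156.72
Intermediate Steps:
W(r, c) = c + r
√(j + W(-4, 81)) = √(24483 + (81 - 4)) = √(24483 + 77) = √24560 = 4*√1535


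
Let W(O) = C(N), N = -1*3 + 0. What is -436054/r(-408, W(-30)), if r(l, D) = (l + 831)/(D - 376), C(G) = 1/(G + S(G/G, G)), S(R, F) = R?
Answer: 54724777/141 ≈ 3.8812e+5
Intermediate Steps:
N = -3 (N = -3 + 0 = -3)
C(G) = 1/(1 + G) (C(G) = 1/(G + G/G) = 1/(G + 1) = 1/(1 + G))
W(O) = -½ (W(O) = 1/(1 - 3) = 1/(-2) = -½)
r(l, D) = (831 + l)/(-376 + D)
-436054/r(-408, W(-30)) = -436054*(-376 - ½)/(831 - 408) = -436054/(423/(-753/2)) = -436054/((-2/753*423)) = -436054/(-282/251) = -436054*(-251/282) = 54724777/141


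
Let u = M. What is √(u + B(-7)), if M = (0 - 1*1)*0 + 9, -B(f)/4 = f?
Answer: √37 ≈ 6.0828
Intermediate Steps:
B(f) = -4*f
M = 9 (M = (0 - 1)*0 + 9 = -1*0 + 9 = 0 + 9 = 9)
u = 9
√(u + B(-7)) = √(9 - 4*(-7)) = √(9 + 28) = √37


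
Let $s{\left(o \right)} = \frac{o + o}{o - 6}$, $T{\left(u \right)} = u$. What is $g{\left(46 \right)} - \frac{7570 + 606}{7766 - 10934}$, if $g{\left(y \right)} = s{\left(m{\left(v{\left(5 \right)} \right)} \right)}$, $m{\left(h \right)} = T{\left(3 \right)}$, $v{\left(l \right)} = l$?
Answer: $\frac{115}{198} \approx 0.58081$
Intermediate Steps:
$m{\left(h \right)} = 3$
$s{\left(o \right)} = \frac{2 o}{-6 + o}$
$g{\left(y \right)} = -2$ ($g{\left(y \right)} = 2 \cdot 3 \frac{1}{-6 + 3} = 2 \cdot 3 \frac{1}{-3} = 2 \cdot 3 \left(- \frac{1}{3}\right) = -2$)
$g{\left(46 \right)} - \frac{7570 + 606}{7766 - 10934} = -2 - \frac{7570 + 606}{7766 - 10934} = -2 - \frac{8176}{-3168} = -2 - 8176 \left(- \frac{1}{3168}\right) = -2 - - \frac{511}{198} = -2 + \frac{511}{198} = \frac{115}{198}$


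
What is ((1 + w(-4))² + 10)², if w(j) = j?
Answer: 361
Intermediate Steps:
((1 + w(-4))² + 10)² = ((1 - 4)² + 10)² = ((-3)² + 10)² = (9 + 10)² = 19² = 361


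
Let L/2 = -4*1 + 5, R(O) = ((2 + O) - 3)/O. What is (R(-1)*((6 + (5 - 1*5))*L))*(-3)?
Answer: -72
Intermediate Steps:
R(O) = (-1 + O)/O
L = 2 (L = 2*(-4*1 + 5) = 2*(-4 + 5) = 2*1 = 2)
(R(-1)*((6 + (5 - 1*5))*L))*(-3) = (((-1 - 1)/(-1))*((6 + (5 - 1*5))*2))*(-3) = ((-1*(-2))*((6 + (5 - 5))*2))*(-3) = (2*((6 + 0)*2))*(-3) = (2*(6*2))*(-3) = (2*12)*(-3) = 24*(-3) = -72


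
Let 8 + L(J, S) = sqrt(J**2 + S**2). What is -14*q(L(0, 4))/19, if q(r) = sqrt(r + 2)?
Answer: -14*I*sqrt(2)/19 ≈ -1.0421*I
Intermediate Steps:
L(J, S) = -8 + sqrt(J**2 + S**2)
q(r) = sqrt(2 + r)
-14*q(L(0, 4))/19 = -14*sqrt(2 + (-8 + sqrt(0**2 + 4**2)))/19 = -14*sqrt(2 + (-8 + sqrt(0 + 16)))*(1/19) = -14*sqrt(2 + (-8 + sqrt(16)))*(1/19) = -14*sqrt(2 + (-8 + 4))*(1/19) = -14*sqrt(2 - 4)*(1/19) = -14*I*sqrt(2)*(1/19) = -14*I*sqrt(2)/19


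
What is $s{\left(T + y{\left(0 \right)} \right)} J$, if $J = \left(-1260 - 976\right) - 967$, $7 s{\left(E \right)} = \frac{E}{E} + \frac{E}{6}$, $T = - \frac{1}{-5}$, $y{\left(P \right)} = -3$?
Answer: $- \frac{25624}{105} \approx -244.04$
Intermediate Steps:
$T = \frac{1}{5}$ ($T = \left(-1\right) \left(- \frac{1}{5}\right) = \frac{1}{5} \approx 0.2$)
$s{\left(E \right)} = \frac{1}{7} + \frac{E}{42}$ ($s{\left(E \right)} = \frac{\frac{E}{E} + \frac{E}{6}}{7} = \frac{1 + E \frac{1}{6}}{7} = \frac{1 + \frac{E}{6}}{7} = \frac{1}{7} + \frac{E}{42}$)
$J = -3203$ ($J = -2236 - 967 = -3203$)
$s{\left(T + y{\left(0 \right)} \right)} J = \left(\frac{1}{7} + \frac{\frac{1}{5} - 3}{42}\right) \left(-3203\right) = \left(\frac{1}{7} + \frac{1}{42} \left(- \frac{14}{5}\right)\right) \left(-3203\right) = \left(\frac{1}{7} - \frac{1}{15}\right) \left(-3203\right) = \frac{8}{105} \left(-3203\right) = - \frac{25624}{105}$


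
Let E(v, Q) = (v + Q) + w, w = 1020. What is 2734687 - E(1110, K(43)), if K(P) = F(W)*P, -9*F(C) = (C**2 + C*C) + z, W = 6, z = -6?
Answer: 8198617/3 ≈ 2.7329e+6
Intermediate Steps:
F(C) = 2/3 - 2*C**2/9 (F(C) = -((C**2 + C*C) - 6)/9 = -((C**2 + C**2) - 6)/9 = -(2*C**2 - 6)/9 = -(-6 + 2*C**2)/9 = 2/3 - 2*C**2/9)
K(P) = -22*P/3 (K(P) = (2/3 - 2/9*6**2)*P = (2/3 - 2/9*36)*P = (2/3 - 8)*P = -22*P/3)
E(v, Q) = 1020 + Q + v (E(v, Q) = (v + Q) + 1020 = (Q + v) + 1020 = 1020 + Q + v)
2734687 - E(1110, K(43)) = 2734687 - (1020 - 22/3*43 + 1110) = 2734687 - (1020 - 946/3 + 1110) = 2734687 - 1*5444/3 = 2734687 - 5444/3 = 8198617/3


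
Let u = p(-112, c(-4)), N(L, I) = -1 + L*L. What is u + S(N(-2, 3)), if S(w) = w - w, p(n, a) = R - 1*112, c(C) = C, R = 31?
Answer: -81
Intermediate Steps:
N(L, I) = -1 + L²
p(n, a) = -81 (p(n, a) = 31 - 1*112 = 31 - 112 = -81)
u = -81
S(w) = 0
u + S(N(-2, 3)) = -81 + 0 = -81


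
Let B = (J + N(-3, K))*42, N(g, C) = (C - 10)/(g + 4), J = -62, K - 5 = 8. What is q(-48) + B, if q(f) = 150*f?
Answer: -9678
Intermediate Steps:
K = 13 (K = 5 + 8 = 13)
N(g, C) = (-10 + C)/(4 + g)
B = -2478 (B = (-62 + (-10 + 13)/(4 - 3))*42 = (-62 + 3/1)*42 = (-62 + 1*3)*42 = (-62 + 3)*42 = -59*42 = -2478)
q(-48) + B = 150*(-48) - 2478 = -7200 - 2478 = -9678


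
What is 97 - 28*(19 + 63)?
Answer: -2199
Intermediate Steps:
97 - 28*(19 + 63) = 97 - 28*82 = 97 - 2296 = -2199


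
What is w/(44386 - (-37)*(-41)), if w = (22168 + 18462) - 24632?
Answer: 15998/42869 ≈ 0.37318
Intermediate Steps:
w = 15998 (w = 40630 - 24632 = 15998)
w/(44386 - (-37)*(-41)) = 15998/(44386 - (-37)*(-41)) = 15998/(44386 - 1*1517) = 15998/(44386 - 1517) = 15998/42869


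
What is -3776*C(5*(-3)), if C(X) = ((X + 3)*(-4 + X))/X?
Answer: 286976/5 ≈ 57395.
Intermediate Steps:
C(X) = (-4 + X)*(3 + X)/X (C(X) = ((3 + X)*(-4 + X))/X = ((-4 + X)*(3 + X))/X = (-4 + X)*(3 + X)/X)
-3776*C(5*(-3)) = -3776*(-1 + 5*(-3) - 12/(5*(-3))) = -3776*(-1 - 15 - 12/(-15)) = -3776*(-1 - 15 - 12*(-1/15)) = -3776*(-1 - 15 + 4/5) = -3776*(-76/5) = 286976/5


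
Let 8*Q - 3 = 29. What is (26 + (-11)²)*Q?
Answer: 588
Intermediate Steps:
Q = 4 (Q = 3/8 + (⅛)*29 = 3/8 + 29/8 = 4)
(26 + (-11)²)*Q = (26 + (-11)²)*4 = (26 + 121)*4 = 147*4 = 588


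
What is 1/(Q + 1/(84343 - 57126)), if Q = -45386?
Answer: -27217/1235270761 ≈ -2.2033e-5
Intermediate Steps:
1/(Q + 1/(84343 - 57126)) = 1/(-45386 + 1/(84343 - 57126)) = 1/(-45386 + 1/27217) = 1/(-1235270761/27217) = -27217/1235270761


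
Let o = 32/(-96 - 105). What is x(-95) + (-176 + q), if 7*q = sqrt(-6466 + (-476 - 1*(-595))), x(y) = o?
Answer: -35408/201 + I*sqrt(6347)/7 ≈ -176.16 + 11.381*I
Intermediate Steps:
o = -32/201 (o = 32/(-201) = 32*(-1/201) = -32/201 ≈ -0.15920)
x(y) = -32/201
q = I*sqrt(6347)/7 (q = sqrt(-6466 + (-476 - 1*(-595)))/7 = sqrt(-6466 + (-476 + 595))/7 = sqrt(-6466 + 119)/7 = sqrt(-6347)/7 = (I*sqrt(6347))/7 = I*sqrt(6347)/7 ≈ 11.381*I)
x(-95) + (-176 + q) = -32/201 + (-176 + I*sqrt(6347)/7) = -35408/201 + I*sqrt(6347)/7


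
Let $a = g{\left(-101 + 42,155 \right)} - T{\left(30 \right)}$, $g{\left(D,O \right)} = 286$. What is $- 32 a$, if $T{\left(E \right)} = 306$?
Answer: $640$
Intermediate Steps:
$a = -20$ ($a = 286 - 306 = -20$)
$- 32 a = \left(-32\right) \left(-20\right) = 640$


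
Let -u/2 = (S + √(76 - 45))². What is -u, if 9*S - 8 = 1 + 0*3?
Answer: 64 + 4*√31 ≈ 86.271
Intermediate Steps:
S = 1 (S = 8/9 + (1 + 0*3)/9 = 8/9 + (1 + 0)/9 = 8/9 + (⅑)*1 = 8/9 + ⅑ = 1)
u = -2*(1 + √31)² (u = -2*(1 + √(76 - 45))² = -2*(1 + √31)² ≈ -86.271)
-u = -(-64 - 4*√31) = 64 + 4*√31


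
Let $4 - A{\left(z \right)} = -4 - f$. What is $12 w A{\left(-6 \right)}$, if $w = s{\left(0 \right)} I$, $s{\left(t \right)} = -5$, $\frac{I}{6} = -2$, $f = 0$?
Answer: $5760$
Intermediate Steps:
$I = -12$ ($I = 6 \left(-2\right) = -12$)
$A{\left(z \right)} = 8$ ($A{\left(z \right)} = 4 - \left(-4 - 0\right) = 4 - \left(-4 + 0\right) = 4 - -4 = 4 + 4 = 8$)
$w = 60$ ($w = \left(-5\right) \left(-12\right) = 60$)
$12 w A{\left(-6 \right)} = 12 \cdot 60 \cdot 8 = 720 \cdot 8 = 5760$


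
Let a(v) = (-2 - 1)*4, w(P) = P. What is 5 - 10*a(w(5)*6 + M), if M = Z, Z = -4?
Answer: 125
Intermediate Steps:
M = -4
a(v) = -12 (a(v) = -3*4 = -12)
5 - 10*a(w(5)*6 + M) = 5 - 10*(-12) = 5 + 120 = 125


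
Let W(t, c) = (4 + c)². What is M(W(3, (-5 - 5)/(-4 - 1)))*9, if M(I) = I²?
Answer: 11664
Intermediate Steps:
M(W(3, (-5 - 5)/(-4 - 1)))*9 = ((4 + (-5 - 5)/(-4 - 1))²)²*9 = ((4 - 10/(-5))²)²*9 = ((4 - 10*(-⅕))²)²*9 = ((4 + 2)²)²*9 = (6²)²*9 = 36²*9 = 1296*9 = 11664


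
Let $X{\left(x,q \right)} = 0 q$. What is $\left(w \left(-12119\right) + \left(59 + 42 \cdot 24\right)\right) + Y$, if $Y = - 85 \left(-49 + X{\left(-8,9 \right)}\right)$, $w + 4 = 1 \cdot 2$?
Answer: $29470$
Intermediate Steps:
$X{\left(x,q \right)} = 0$
$w = -2$ ($w = -4 + 1 \cdot 2 = -4 + 2 = -2$)
$Y = 4165$ ($Y = - 85 \left(-49 + 0\right) = \left(-85\right) \left(-49\right) = 4165$)
$\left(w \left(-12119\right) + \left(59 + 42 \cdot 24\right)\right) + Y = \left(\left(-2\right) \left(-12119\right) + \left(59 + 42 \cdot 24\right)\right) + 4165 = \left(24238 + \left(59 + 1008\right)\right) + 4165 = \left(24238 + 1067\right) + 4165 = 25305 + 4165 = 29470$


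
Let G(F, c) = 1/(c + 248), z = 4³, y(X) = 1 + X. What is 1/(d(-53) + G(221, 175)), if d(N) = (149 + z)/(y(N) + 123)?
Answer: 423/1270 ≈ 0.33307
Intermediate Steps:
z = 64
G(F, c) = 1/(248 + c)
d(N) = 213/(124 + N) (d(N) = (149 + 64)/((1 + N) + 123) = 213/(124 + N))
1/(d(-53) + G(221, 175)) = 1/(213/(124 - 53) + 1/(248 + 175)) = 1/(213/71 + 1/423) = 1/(213*(1/71) + 1/423) = 1/(3 + 1/423) = 1/(1270/423) = 423/1270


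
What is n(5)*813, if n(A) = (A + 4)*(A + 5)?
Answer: 73170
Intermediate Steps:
n(A) = (4 + A)*(5 + A)
n(5)*813 = (20 + 5² + 9*5)*813 = (20 + 25 + 45)*813 = 90*813 = 73170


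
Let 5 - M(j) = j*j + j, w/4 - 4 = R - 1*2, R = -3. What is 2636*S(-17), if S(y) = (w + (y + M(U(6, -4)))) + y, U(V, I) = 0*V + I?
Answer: -118620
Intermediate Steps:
U(V, I) = I (U(V, I) = 0 + I = I)
w = -4 (w = 16 + 4*(-3 - 1*2) = 16 + 4*(-3 - 2) = 16 + 4*(-5) = 16 - 20 = -4)
M(j) = 5 - j - j² (M(j) = 5 - (j*j + j) = 5 - (j² + j) = 5 - (j + j²) = 5 + (-j - j²) = 5 - j - j²)
S(y) = -11 + 2*y (S(y) = (-4 + (y + (5 - 1*(-4) - 1*(-4)²))) + y = (-4 + (y + (5 + 4 - 1*16))) + y = (-4 + (y + (5 + 4 - 16))) + y = (-4 + (y - 7)) + y = (-4 + (-7 + y)) + y = (-11 + y) + y = -11 + 2*y)
2636*S(-17) = 2636*(-11 + 2*(-17)) = 2636*(-11 - 34) = 2636*(-45) = -118620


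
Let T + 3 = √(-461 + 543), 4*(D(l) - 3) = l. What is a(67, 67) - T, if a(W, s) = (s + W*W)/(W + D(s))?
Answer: 19265/347 - √82 ≈ 46.463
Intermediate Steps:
D(l) = 3 + l/4
a(W, s) = (s + W²)/(3 + W + s/4) (a(W, s) = (s + W*W)/(W + (3 + s/4)) = (s + W²)/(3 + W + s/4))
T = -3 + √82 (T = -3 + √(-461 + 543) = -3 + √82 ≈ 6.0554)
a(67, 67) - T = 4*(67 + 67²)/(12 + 67 + 4*67) - (-3 + √82) = 4*(67 + 4489)/(12 + 67 + 268) + (3 - √82) = 4*4556/347 + (3 - √82) = 4*(1/347)*4556 + (3 - √82) = 18224/347 + (3 - √82) = 19265/347 - √82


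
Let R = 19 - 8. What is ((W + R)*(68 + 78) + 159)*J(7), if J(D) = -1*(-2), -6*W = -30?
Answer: 4990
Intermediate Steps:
W = 5 (W = -1/6*(-30) = 5)
R = 11
J(D) = 2
((W + R)*(68 + 78) + 159)*J(7) = ((5 + 11)*(68 + 78) + 159)*2 = (16*146 + 159)*2 = (2336 + 159)*2 = 2495*2 = 4990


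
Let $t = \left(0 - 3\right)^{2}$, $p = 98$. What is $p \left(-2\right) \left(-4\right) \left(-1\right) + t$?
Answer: $-775$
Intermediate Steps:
$t = 9$ ($t = \left(-3\right)^{2} = 9$)
$p \left(-2\right) \left(-4\right) \left(-1\right) + t = 98 \left(-2\right) \left(-4\right) \left(-1\right) + 9 = 98 \cdot 8 \left(-1\right) + 9 = 98 \left(-8\right) + 9 = -784 + 9 = -775$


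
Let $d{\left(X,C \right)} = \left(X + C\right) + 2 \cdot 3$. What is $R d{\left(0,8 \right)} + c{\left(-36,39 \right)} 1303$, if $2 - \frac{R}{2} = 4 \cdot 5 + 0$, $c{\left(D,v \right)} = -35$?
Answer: $-46109$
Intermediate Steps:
$d{\left(X,C \right)} = 6 + C + X$ ($d{\left(X,C \right)} = \left(C + X\right) + 6 = 6 + C + X$)
$R = -36$ ($R = 4 - 2 \left(4 \cdot 5 + 0\right) = 4 - 2 \left(20 + 0\right) = 4 - 40 = -36$)
$R d{\left(0,8 \right)} + c{\left(-36,39 \right)} 1303 = - 36 \left(6 + 8 + 0\right) - 45605 = \left(-36\right) 14 - 45605 = -504 - 45605 = -46109$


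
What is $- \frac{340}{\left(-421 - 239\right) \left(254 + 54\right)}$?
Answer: $\frac{17}{10164} \approx 0.0016726$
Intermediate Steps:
$- \frac{340}{\left(-421 - 239\right) \left(254 + 54\right)} = - \frac{340}{\left(-660\right) 308} = - \frac{340}{-203280} = \left(-340\right) \left(- \frac{1}{203280}\right) = \frac{17}{10164}$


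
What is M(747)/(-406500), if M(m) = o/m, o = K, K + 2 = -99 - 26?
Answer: 127/303655500 ≈ 4.1824e-7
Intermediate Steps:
K = -127 (K = -2 + (-99 - 26) = -2 - 125 = -127)
o = -127
M(m) = -127/m
M(747)/(-406500) = -127/747/(-406500) = -127*1/747*(-1/406500) = -127/747*(-1/406500) = 127/303655500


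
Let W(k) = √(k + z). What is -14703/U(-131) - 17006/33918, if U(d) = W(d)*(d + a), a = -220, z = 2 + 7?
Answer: -8503/16959 - 377*I*√122/1098 ≈ -0.50139 - 3.7924*I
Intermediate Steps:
z = 9
W(k) = √(9 + k) (W(k) = √(k + 9) = √(9 + k))
U(d) = √(9 + d)*(-220 + d) (U(d) = √(9 + d)*(d - 220) = √(9 + d)*(-220 + d))
-14703/U(-131) - 17006/33918 = -14703*1/((-220 - 131)*√(9 - 131)) - 17006/33918 = -14703*I*√122/42822 - 17006*1/33918 = -14703*I*√122/42822 - 8503/16959 = -377*I*√122/1098 - 8503/16959 = -8503/16959 - 377*I*√122/1098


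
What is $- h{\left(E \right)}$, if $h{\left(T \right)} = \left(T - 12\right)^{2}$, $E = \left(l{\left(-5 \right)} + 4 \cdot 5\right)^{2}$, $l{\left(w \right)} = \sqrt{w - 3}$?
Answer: $-131600 - 60800 i \sqrt{2} \approx -1.316 \cdot 10^{5} - 85984.0 i$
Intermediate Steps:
$l{\left(w \right)} = \sqrt{-3 + w}$
$E = \left(20 + 2 i \sqrt{2}\right)^{2}$ ($E = \left(\sqrt{-3 - 5} + 4 \cdot 5\right)^{2} = \left(\sqrt{-8} + 20\right)^{2} = \left(2 i \sqrt{2} + 20\right)^{2} = \left(20 + 2 i \sqrt{2}\right)^{2} \approx 392.0 + 113.14 i$)
$h{\left(T \right)} = \left(-12 + T\right)^{2}$
$- h{\left(E \right)} = - \left(-12 + \left(392 + 80 i \sqrt{2}\right)\right)^{2} = - \left(380 + 80 i \sqrt{2}\right)^{2}$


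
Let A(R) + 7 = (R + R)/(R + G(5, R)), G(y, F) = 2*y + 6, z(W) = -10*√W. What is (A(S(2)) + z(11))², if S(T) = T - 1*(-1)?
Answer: 413229/361 + 2540*√11/19 ≈ 1588.1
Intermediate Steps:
S(T) = 1 + T (S(T) = T + 1 = 1 + T)
G(y, F) = 6 + 2*y
A(R) = -7 + 2*R/(16 + R) (A(R) = -7 + (R + R)/(R + (6 + 2*5)) = -7 + (2*R)/(R + (6 + 10)) = -7 + (2*R)/(R + 16) = -7 + (2*R)/(16 + R) = -7 + 2*R/(16 + R))
(A(S(2)) + z(11))² = ((-112 - 5*(1 + 2))/(16 + (1 + 2)) - 10*√11)² = ((-112 - 5*3)/(16 + 3) - 10*√11)² = ((-112 - 15)/19 - 10*√11)² = ((1/19)*(-127) - 10*√11)² = (-127/19 - 10*√11)²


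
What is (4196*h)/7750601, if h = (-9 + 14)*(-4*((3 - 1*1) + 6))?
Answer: -671360/7750601 ≈ -0.086620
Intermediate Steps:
h = -160 (h = 5*(-4*((3 - 1) + 6)) = 5*(-4*(2 + 6)) = 5*(-4*8) = 5*(-32) = -160)
(4196*h)/7750601 = (4196*(-160))/7750601 = -671360*1/7750601 = -671360/7750601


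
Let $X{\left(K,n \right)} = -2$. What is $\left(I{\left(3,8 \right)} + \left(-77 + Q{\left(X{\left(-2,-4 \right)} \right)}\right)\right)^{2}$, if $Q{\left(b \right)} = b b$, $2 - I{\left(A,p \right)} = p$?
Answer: $6241$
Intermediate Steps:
$I{\left(A,p \right)} = 2 - p$
$Q{\left(b \right)} = b^{2}$
$\left(I{\left(3,8 \right)} + \left(-77 + Q{\left(X{\left(-2,-4 \right)} \right)}\right)\right)^{2} = \left(\left(2 - 8\right) - \left(77 - \left(-2\right)^{2}\right)\right)^{2} = \left(\left(2 - 8\right) + \left(-77 + 4\right)\right)^{2} = \left(-6 - 73\right)^{2} = \left(-79\right)^{2} = 6241$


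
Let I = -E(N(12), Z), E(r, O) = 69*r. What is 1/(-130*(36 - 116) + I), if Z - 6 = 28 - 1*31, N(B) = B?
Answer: 1/9572 ≈ 0.00010447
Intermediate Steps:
Z = 3 (Z = 6 + (28 - 1*31) = 6 + (28 - 31) = 6 - 3 = 3)
I = -828 (I = -69*12 = -1*828 = -828)
1/(-130*(36 - 116) + I) = 1/(-130*(36 - 116) - 828) = 1/(-130*(-80) - 828) = 1/(10400 - 828) = 1/9572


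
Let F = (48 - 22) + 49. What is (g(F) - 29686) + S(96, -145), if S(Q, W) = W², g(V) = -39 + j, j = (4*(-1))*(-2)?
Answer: -8692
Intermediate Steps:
j = 8 (j = -4*(-2) = 8)
F = 75 (F = 26 + 49 = 75)
g(V) = -31 (g(V) = -39 + 8 = -31)
(g(F) - 29686) + S(96, -145) = (-31 - 29686) + (-145)² = -29717 + 21025 = -8692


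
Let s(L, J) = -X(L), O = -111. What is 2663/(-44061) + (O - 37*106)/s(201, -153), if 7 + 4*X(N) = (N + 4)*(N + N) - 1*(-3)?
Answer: 245672437/1815445383 ≈ 0.13532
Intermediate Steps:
X(N) = -1 + N*(4 + N)/2 (X(N) = -7/4 + ((N + 4)*(N + N) - 1*(-3))/4 = -7/4 + ((4 + N)*(2*N) + 3)/4 = -7/4 + (2*N*(4 + N) + 3)/4 = -7/4 + (3 + 2*N*(4 + N))/4 = -7/4 + (¾ + N*(4 + N)/2) = -1 + N*(4 + N)/2)
s(L, J) = 1 - 2*L - L²/2 (s(L, J) = -(-1 + L²/2 + 2*L) = 1 - 2*L - L²/2)
2663/(-44061) + (O - 37*106)/s(201, -153) = 2663/(-44061) + (-111 - 37*106)/(1 - 2*201 - ½*201²) = 2663*(-1/44061) + (-111 - 3922)/(1 - 402 - ½*40401) = -2663/44061 - 4033/(1 - 402 - 40401/2) = -2663/44061 - 4033/(-41203/2) = -2663/44061 - 4033*(-2/41203) = -2663/44061 + 8066/41203 = 245672437/1815445383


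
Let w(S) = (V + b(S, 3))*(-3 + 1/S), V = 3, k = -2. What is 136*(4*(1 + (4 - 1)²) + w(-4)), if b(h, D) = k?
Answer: 4998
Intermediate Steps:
b(h, D) = -2
w(S) = -3 + 1/S (w(S) = (3 - 2)*(-3 + 1/S) = 1*(-3 + 1/S) = -3 + 1/S)
136*(4*(1 + (4 - 1)²) + w(-4)) = 136*(4*(1 + (4 - 1)²) + (-3 + 1/(-4))) = 136*(4*(1 + 3²) + (-3 - ¼)) = 136*(4*(1 + 9) - 13/4) = 136*(4*10 - 13/4) = 136*(40 - 13/4) = 136*(147/4) = 4998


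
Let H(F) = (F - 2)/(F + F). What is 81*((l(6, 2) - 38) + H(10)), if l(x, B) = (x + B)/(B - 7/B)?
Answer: -17388/5 ≈ -3477.6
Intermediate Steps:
H(F) = (-2 + F)/(2*F) (H(F) = (-2 + F)/((2*F)) = (-2 + F)*(1/(2*F)) = (-2 + F)/(2*F))
l(x, B) = (B + x)/(B - 7/B)
81*((l(6, 2) - 38) + H(10)) = 81*((2*(2 + 6)/(-7 + 2²) - 38) + (½)*(-2 + 10)/10) = 81*((2*8/(-7 + 4) - 38) + (½)*(⅒)*8) = 81*((2*8/(-3) - 38) + ⅖) = 81*((2*(-⅓)*8 - 38) + ⅖) = 81*((-16/3 - 38) + ⅖) = 81*(-130/3 + ⅖) = 81*(-644/15) = -17388/5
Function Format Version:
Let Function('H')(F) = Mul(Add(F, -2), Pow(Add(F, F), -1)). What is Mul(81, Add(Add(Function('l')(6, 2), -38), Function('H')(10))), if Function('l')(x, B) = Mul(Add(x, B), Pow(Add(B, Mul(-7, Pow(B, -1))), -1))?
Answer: Rational(-17388, 5) ≈ -3477.6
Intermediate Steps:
Function('H')(F) = Mul(Rational(1, 2), Pow(F, -1), Add(-2, F)) (Function('H')(F) = Mul(Add(-2, F), Pow(Mul(2, F), -1)) = Mul(Add(-2, F), Mul(Rational(1, 2), Pow(F, -1))) = Mul(Rational(1, 2), Pow(F, -1), Add(-2, F)))
Function('l')(x, B) = Mul(Pow(Add(B, Mul(-7, Pow(B, -1))), -1), Add(B, x)) (Function('l')(x, B) = Mul(Add(B, x), Pow(Add(B, Mul(-7, Pow(B, -1))), -1)) = Mul(Pow(Add(B, Mul(-7, Pow(B, -1))), -1), Add(B, x)))
Mul(81, Add(Add(Function('l')(6, 2), -38), Function('H')(10))) = Mul(81, Add(Add(Mul(2, Pow(Add(-7, Pow(2, 2)), -1), Add(2, 6)), -38), Mul(Rational(1, 2), Pow(10, -1), Add(-2, 10)))) = Mul(81, Add(Add(Mul(2, Pow(Add(-7, 4), -1), 8), -38), Mul(Rational(1, 2), Rational(1, 10), 8))) = Mul(81, Add(Add(Mul(2, Pow(-3, -1), 8), -38), Rational(2, 5))) = Mul(81, Add(Add(Mul(2, Rational(-1, 3), 8), -38), Rational(2, 5))) = Mul(81, Add(Add(Rational(-16, 3), -38), Rational(2, 5))) = Mul(81, Add(Rational(-130, 3), Rational(2, 5))) = Mul(81, Rational(-644, 15)) = Rational(-17388, 5)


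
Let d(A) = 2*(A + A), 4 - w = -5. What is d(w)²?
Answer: 1296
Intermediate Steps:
w = 9 (w = 4 - 1*(-5) = 4 + 5 = 9)
d(A) = 4*A (d(A) = 2*(2*A) = 4*A)
d(w)² = (4*9)² = 36² = 1296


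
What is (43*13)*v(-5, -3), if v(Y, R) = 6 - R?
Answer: 5031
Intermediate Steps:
(43*13)*v(-5, -3) = (43*13)*(6 - 1*(-3)) = 559*(6 + 3) = 559*9 = 5031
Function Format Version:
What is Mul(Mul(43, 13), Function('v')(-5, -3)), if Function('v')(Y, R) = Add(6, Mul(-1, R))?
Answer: 5031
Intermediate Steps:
Mul(Mul(43, 13), Function('v')(-5, -3)) = Mul(Mul(43, 13), Add(6, Mul(-1, -3))) = Mul(559, Add(6, 3)) = Mul(559, 9) = 5031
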